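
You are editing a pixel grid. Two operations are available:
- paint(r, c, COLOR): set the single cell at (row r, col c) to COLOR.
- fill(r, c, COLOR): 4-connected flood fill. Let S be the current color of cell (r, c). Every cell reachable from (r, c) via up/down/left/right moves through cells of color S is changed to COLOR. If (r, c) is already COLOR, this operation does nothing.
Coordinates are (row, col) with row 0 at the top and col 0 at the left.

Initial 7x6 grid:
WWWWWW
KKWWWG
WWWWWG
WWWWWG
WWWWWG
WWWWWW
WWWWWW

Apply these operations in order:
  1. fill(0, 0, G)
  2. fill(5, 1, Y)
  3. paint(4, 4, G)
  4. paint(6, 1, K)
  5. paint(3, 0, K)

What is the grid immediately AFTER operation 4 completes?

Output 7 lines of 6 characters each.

After op 1 fill(0,0,G) [36 cells changed]:
GGGGGG
KKGGGG
GGGGGG
GGGGGG
GGGGGG
GGGGGG
GGGGGG
After op 2 fill(5,1,Y) [40 cells changed]:
YYYYYY
KKYYYY
YYYYYY
YYYYYY
YYYYYY
YYYYYY
YYYYYY
After op 3 paint(4,4,G):
YYYYYY
KKYYYY
YYYYYY
YYYYYY
YYYYGY
YYYYYY
YYYYYY
After op 4 paint(6,1,K):
YYYYYY
KKYYYY
YYYYYY
YYYYYY
YYYYGY
YYYYYY
YKYYYY

Answer: YYYYYY
KKYYYY
YYYYYY
YYYYYY
YYYYGY
YYYYYY
YKYYYY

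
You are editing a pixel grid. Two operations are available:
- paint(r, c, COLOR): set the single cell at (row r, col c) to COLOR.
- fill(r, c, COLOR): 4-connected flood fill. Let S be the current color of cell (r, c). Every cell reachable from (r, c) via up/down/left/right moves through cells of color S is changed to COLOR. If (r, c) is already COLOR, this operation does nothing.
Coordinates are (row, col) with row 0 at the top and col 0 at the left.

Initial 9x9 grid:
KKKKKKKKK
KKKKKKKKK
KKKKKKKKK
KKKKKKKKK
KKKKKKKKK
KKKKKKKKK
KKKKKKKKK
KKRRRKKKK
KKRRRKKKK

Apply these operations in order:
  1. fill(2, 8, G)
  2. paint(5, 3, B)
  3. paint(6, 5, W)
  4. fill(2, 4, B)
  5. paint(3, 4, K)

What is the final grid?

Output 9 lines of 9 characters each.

Answer: BBBBBBBBB
BBBBBBBBB
BBBBBBBBB
BBBBKBBBB
BBBBBBBBB
BBBBBBBBB
BBBBBWBBB
BBRRRBBBB
BBRRRBBBB

Derivation:
After op 1 fill(2,8,G) [75 cells changed]:
GGGGGGGGG
GGGGGGGGG
GGGGGGGGG
GGGGGGGGG
GGGGGGGGG
GGGGGGGGG
GGGGGGGGG
GGRRRGGGG
GGRRRGGGG
After op 2 paint(5,3,B):
GGGGGGGGG
GGGGGGGGG
GGGGGGGGG
GGGGGGGGG
GGGGGGGGG
GGGBGGGGG
GGGGGGGGG
GGRRRGGGG
GGRRRGGGG
After op 3 paint(6,5,W):
GGGGGGGGG
GGGGGGGGG
GGGGGGGGG
GGGGGGGGG
GGGGGGGGG
GGGBGGGGG
GGGGGWGGG
GGRRRGGGG
GGRRRGGGG
After op 4 fill(2,4,B) [73 cells changed]:
BBBBBBBBB
BBBBBBBBB
BBBBBBBBB
BBBBBBBBB
BBBBBBBBB
BBBBBBBBB
BBBBBWBBB
BBRRRBBBB
BBRRRBBBB
After op 5 paint(3,4,K):
BBBBBBBBB
BBBBBBBBB
BBBBBBBBB
BBBBKBBBB
BBBBBBBBB
BBBBBBBBB
BBBBBWBBB
BBRRRBBBB
BBRRRBBBB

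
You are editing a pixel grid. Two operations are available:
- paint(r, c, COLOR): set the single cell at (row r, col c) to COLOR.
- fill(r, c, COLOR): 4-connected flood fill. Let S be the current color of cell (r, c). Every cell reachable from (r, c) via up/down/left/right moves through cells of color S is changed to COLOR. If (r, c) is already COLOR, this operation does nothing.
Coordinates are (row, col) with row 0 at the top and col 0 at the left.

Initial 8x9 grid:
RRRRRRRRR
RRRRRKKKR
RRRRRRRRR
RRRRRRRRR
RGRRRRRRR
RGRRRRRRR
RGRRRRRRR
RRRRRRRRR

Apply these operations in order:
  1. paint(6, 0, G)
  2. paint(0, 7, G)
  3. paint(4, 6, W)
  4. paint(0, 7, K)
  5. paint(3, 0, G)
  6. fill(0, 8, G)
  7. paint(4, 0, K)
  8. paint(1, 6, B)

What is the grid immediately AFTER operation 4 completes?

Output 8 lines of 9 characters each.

After op 1 paint(6,0,G):
RRRRRRRRR
RRRRRKKKR
RRRRRRRRR
RRRRRRRRR
RGRRRRRRR
RGRRRRRRR
GGRRRRRRR
RRRRRRRRR
After op 2 paint(0,7,G):
RRRRRRRGR
RRRRRKKKR
RRRRRRRRR
RRRRRRRRR
RGRRRRRRR
RGRRRRRRR
GGRRRRRRR
RRRRRRRRR
After op 3 paint(4,6,W):
RRRRRRRGR
RRRRRKKKR
RRRRRRRRR
RRRRRRRRR
RGRRRRWRR
RGRRRRRRR
GGRRRRRRR
RRRRRRRRR
After op 4 paint(0,7,K):
RRRRRRRKR
RRRRRKKKR
RRRRRRRRR
RRRRRRRRR
RGRRRRWRR
RGRRRRRRR
GGRRRRRRR
RRRRRRRRR

Answer: RRRRRRRKR
RRRRRKKKR
RRRRRRRRR
RRRRRRRRR
RGRRRRWRR
RGRRRRRRR
GGRRRRRRR
RRRRRRRRR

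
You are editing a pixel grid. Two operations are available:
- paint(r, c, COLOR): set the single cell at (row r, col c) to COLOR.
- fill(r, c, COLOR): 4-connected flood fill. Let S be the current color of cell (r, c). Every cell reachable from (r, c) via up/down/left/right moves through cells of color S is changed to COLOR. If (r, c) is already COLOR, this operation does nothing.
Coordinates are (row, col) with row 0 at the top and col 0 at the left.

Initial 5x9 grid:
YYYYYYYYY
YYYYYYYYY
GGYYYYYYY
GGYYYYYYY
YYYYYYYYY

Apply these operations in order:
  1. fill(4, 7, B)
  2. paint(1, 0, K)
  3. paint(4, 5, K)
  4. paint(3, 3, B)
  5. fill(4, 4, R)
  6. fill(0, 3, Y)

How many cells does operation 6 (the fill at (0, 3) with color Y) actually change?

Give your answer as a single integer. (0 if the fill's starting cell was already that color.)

After op 1 fill(4,7,B) [41 cells changed]:
BBBBBBBBB
BBBBBBBBB
GGBBBBBBB
GGBBBBBBB
BBBBBBBBB
After op 2 paint(1,0,K):
BBBBBBBBB
KBBBBBBBB
GGBBBBBBB
GGBBBBBBB
BBBBBBBBB
After op 3 paint(4,5,K):
BBBBBBBBB
KBBBBBBBB
GGBBBBBBB
GGBBBBBBB
BBBBBKBBB
After op 4 paint(3,3,B):
BBBBBBBBB
KBBBBBBBB
GGBBBBBBB
GGBBBBBBB
BBBBBKBBB
After op 5 fill(4,4,R) [39 cells changed]:
RRRRRRRRR
KRRRRRRRR
GGRRRRRRR
GGRRRRRRR
RRRRRKRRR
After op 6 fill(0,3,Y) [39 cells changed]:
YYYYYYYYY
KYYYYYYYY
GGYYYYYYY
GGYYYYYYY
YYYYYKYYY

Answer: 39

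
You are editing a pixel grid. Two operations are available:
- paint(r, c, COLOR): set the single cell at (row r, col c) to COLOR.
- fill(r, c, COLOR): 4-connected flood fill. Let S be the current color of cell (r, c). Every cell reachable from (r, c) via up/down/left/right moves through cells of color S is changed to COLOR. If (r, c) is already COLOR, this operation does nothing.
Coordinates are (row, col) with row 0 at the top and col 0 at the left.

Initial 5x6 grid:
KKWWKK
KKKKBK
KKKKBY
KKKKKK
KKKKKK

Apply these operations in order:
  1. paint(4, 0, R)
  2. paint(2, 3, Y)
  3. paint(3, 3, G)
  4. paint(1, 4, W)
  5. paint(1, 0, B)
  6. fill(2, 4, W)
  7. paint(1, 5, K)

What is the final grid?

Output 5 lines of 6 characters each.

Answer: KKWWKK
BKKKWK
KKKYWY
KKKGKK
RKKKKK

Derivation:
After op 1 paint(4,0,R):
KKWWKK
KKKKBK
KKKKBY
KKKKKK
RKKKKK
After op 2 paint(2,3,Y):
KKWWKK
KKKKBK
KKKYBY
KKKKKK
RKKKKK
After op 3 paint(3,3,G):
KKWWKK
KKKKBK
KKKYBY
KKKGKK
RKKKKK
After op 4 paint(1,4,W):
KKWWKK
KKKKWK
KKKYBY
KKKGKK
RKKKKK
After op 5 paint(1,0,B):
KKWWKK
BKKKWK
KKKYBY
KKKGKK
RKKKKK
After op 6 fill(2,4,W) [1 cells changed]:
KKWWKK
BKKKWK
KKKYWY
KKKGKK
RKKKKK
After op 7 paint(1,5,K):
KKWWKK
BKKKWK
KKKYWY
KKKGKK
RKKKKK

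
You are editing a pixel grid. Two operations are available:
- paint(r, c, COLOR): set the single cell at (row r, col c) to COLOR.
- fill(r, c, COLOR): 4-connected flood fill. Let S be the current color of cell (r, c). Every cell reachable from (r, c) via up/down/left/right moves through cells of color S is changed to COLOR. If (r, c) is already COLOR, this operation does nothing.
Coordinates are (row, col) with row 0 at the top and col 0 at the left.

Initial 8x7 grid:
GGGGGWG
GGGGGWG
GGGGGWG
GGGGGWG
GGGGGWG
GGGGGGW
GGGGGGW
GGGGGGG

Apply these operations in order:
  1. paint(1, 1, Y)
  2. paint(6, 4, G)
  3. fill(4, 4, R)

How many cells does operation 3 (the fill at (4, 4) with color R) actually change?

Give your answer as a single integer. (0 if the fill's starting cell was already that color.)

Answer: 43

Derivation:
After op 1 paint(1,1,Y):
GGGGGWG
GYGGGWG
GGGGGWG
GGGGGWG
GGGGGWG
GGGGGGW
GGGGGGW
GGGGGGG
After op 2 paint(6,4,G):
GGGGGWG
GYGGGWG
GGGGGWG
GGGGGWG
GGGGGWG
GGGGGGW
GGGGGGW
GGGGGGG
After op 3 fill(4,4,R) [43 cells changed]:
RRRRRWG
RYRRRWG
RRRRRWG
RRRRRWG
RRRRRWG
RRRRRRW
RRRRRRW
RRRRRRR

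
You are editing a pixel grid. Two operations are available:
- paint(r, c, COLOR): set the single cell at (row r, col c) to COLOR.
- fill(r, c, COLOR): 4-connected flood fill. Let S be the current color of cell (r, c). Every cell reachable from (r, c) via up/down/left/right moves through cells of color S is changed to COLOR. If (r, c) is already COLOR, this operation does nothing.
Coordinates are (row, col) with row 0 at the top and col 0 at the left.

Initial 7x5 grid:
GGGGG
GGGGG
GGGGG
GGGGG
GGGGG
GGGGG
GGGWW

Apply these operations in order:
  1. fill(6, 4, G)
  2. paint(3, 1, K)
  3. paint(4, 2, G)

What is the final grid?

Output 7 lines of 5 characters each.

After op 1 fill(6,4,G) [2 cells changed]:
GGGGG
GGGGG
GGGGG
GGGGG
GGGGG
GGGGG
GGGGG
After op 2 paint(3,1,K):
GGGGG
GGGGG
GGGGG
GKGGG
GGGGG
GGGGG
GGGGG
After op 3 paint(4,2,G):
GGGGG
GGGGG
GGGGG
GKGGG
GGGGG
GGGGG
GGGGG

Answer: GGGGG
GGGGG
GGGGG
GKGGG
GGGGG
GGGGG
GGGGG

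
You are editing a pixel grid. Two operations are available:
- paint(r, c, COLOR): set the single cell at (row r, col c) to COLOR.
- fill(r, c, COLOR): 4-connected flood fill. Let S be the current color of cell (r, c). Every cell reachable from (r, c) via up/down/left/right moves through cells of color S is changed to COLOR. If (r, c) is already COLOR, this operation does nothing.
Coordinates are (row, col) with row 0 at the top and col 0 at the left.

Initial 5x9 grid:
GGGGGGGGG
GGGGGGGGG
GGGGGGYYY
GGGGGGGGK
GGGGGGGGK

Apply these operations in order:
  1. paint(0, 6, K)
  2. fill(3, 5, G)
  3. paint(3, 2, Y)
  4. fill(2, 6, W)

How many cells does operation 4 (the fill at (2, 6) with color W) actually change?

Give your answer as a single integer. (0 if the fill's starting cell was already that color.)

After op 1 paint(0,6,K):
GGGGGGKGG
GGGGGGGGG
GGGGGGYYY
GGGGGGGGK
GGGGGGGGK
After op 2 fill(3,5,G) [0 cells changed]:
GGGGGGKGG
GGGGGGGGG
GGGGGGYYY
GGGGGGGGK
GGGGGGGGK
After op 3 paint(3,2,Y):
GGGGGGKGG
GGGGGGGGG
GGGGGGYYY
GGYGGGGGK
GGGGGGGGK
After op 4 fill(2,6,W) [3 cells changed]:
GGGGGGKGG
GGGGGGGGG
GGGGGGWWW
GGYGGGGGK
GGGGGGGGK

Answer: 3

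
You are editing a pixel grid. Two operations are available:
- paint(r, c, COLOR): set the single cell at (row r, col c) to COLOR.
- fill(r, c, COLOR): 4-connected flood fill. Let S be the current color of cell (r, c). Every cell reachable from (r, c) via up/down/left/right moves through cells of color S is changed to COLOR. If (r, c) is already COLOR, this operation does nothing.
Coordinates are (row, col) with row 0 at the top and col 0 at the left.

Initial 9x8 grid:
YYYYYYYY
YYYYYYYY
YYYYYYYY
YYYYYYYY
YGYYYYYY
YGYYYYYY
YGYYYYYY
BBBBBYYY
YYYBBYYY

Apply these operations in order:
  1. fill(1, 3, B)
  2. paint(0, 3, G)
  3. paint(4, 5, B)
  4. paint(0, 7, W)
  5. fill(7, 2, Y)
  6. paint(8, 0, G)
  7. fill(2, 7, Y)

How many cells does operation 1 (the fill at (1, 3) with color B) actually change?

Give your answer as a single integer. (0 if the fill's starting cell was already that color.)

After op 1 fill(1,3,B) [59 cells changed]:
BBBBBBBB
BBBBBBBB
BBBBBBBB
BBBBBBBB
BGBBBBBB
BGBBBBBB
BGBBBBBB
BBBBBBBB
YYYBBBBB

Answer: 59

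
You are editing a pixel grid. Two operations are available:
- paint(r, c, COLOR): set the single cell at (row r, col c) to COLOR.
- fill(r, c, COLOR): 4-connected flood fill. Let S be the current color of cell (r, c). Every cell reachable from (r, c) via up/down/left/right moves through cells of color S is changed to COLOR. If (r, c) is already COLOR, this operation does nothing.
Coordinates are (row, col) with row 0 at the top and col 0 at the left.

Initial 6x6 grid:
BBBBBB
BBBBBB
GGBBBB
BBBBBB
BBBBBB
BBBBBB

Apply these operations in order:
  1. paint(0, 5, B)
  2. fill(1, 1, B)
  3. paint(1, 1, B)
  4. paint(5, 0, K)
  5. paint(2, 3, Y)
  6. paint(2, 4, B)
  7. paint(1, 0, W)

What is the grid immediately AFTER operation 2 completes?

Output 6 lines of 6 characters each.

Answer: BBBBBB
BBBBBB
GGBBBB
BBBBBB
BBBBBB
BBBBBB

Derivation:
After op 1 paint(0,5,B):
BBBBBB
BBBBBB
GGBBBB
BBBBBB
BBBBBB
BBBBBB
After op 2 fill(1,1,B) [0 cells changed]:
BBBBBB
BBBBBB
GGBBBB
BBBBBB
BBBBBB
BBBBBB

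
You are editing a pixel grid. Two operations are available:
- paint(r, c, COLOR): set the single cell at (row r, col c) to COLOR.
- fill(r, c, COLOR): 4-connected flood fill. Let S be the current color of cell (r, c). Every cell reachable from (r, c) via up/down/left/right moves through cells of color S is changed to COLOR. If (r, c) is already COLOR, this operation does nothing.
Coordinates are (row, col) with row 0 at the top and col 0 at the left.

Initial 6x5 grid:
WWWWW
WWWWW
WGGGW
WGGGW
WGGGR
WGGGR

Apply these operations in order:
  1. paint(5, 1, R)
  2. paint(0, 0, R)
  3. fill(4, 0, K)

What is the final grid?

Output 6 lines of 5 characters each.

Answer: RKKKK
KKKKK
KGGGK
KGGGK
KGGGR
KRGGR

Derivation:
After op 1 paint(5,1,R):
WWWWW
WWWWW
WGGGW
WGGGW
WGGGR
WRGGR
After op 2 paint(0,0,R):
RWWWW
WWWWW
WGGGW
WGGGW
WGGGR
WRGGR
After op 3 fill(4,0,K) [15 cells changed]:
RKKKK
KKKKK
KGGGK
KGGGK
KGGGR
KRGGR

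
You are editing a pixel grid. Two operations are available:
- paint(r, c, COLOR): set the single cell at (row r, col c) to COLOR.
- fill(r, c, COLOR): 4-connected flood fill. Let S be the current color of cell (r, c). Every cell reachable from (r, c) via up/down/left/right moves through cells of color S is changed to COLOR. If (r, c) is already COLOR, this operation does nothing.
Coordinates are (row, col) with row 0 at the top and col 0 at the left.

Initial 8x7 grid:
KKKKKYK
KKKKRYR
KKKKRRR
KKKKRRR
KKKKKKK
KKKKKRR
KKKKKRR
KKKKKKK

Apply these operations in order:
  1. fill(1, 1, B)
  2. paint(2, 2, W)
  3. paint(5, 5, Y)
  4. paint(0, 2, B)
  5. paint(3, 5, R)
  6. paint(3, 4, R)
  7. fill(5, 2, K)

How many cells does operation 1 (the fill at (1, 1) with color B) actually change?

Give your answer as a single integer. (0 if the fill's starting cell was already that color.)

Answer: 41

Derivation:
After op 1 fill(1,1,B) [41 cells changed]:
BBBBBYK
BBBBRYR
BBBBRRR
BBBBRRR
BBBBBBB
BBBBBRR
BBBBBRR
BBBBBBB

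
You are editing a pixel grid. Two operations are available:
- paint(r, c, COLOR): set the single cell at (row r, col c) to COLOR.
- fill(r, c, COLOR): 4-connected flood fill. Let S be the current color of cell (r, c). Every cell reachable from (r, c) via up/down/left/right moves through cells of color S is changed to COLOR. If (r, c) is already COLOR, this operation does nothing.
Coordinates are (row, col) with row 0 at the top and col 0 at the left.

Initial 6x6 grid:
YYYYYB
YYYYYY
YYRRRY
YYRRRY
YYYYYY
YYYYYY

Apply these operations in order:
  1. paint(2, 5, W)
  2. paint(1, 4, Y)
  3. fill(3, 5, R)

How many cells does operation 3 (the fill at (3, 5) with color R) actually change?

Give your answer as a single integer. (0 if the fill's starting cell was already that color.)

After op 1 paint(2,5,W):
YYYYYB
YYYYYY
YYRRRW
YYRRRY
YYYYYY
YYYYYY
After op 2 paint(1,4,Y):
YYYYYB
YYYYYY
YYRRRW
YYRRRY
YYYYYY
YYYYYY
After op 3 fill(3,5,R) [28 cells changed]:
RRRRRB
RRRRRR
RRRRRW
RRRRRR
RRRRRR
RRRRRR

Answer: 28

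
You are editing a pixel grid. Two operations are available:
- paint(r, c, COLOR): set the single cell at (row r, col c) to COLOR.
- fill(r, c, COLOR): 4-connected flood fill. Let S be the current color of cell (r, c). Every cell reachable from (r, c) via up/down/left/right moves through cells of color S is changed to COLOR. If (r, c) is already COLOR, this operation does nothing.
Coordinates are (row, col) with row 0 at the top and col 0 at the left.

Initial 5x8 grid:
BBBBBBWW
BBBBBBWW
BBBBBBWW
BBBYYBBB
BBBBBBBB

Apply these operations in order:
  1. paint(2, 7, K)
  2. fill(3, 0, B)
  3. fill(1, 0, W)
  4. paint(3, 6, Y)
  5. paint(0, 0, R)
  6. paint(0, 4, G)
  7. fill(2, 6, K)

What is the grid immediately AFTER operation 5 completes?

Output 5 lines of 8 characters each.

After op 1 paint(2,7,K):
BBBBBBWW
BBBBBBWW
BBBBBBWK
BBBYYBBB
BBBBBBBB
After op 2 fill(3,0,B) [0 cells changed]:
BBBBBBWW
BBBBBBWW
BBBBBBWK
BBBYYBBB
BBBBBBBB
After op 3 fill(1,0,W) [32 cells changed]:
WWWWWWWW
WWWWWWWW
WWWWWWWK
WWWYYWWW
WWWWWWWW
After op 4 paint(3,6,Y):
WWWWWWWW
WWWWWWWW
WWWWWWWK
WWWYYWYW
WWWWWWWW
After op 5 paint(0,0,R):
RWWWWWWW
WWWWWWWW
WWWWWWWK
WWWYYWYW
WWWWWWWW

Answer: RWWWWWWW
WWWWWWWW
WWWWWWWK
WWWYYWYW
WWWWWWWW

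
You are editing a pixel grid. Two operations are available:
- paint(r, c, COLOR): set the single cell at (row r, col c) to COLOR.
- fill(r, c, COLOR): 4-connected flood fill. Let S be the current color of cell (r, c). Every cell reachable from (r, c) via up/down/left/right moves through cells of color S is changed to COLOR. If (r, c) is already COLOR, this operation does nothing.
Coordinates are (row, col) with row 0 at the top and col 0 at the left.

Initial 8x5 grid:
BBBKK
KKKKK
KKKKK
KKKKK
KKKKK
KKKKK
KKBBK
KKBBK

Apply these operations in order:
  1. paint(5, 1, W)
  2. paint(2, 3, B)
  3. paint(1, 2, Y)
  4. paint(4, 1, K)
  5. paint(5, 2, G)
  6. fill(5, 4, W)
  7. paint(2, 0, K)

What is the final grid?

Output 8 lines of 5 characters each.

Answer: BBBWW
WWYWW
KWWBW
WWWWW
WWWWW
WWGWW
WWBBW
WWBBW

Derivation:
After op 1 paint(5,1,W):
BBBKK
KKKKK
KKKKK
KKKKK
KKKKK
KWKKK
KKBBK
KKBBK
After op 2 paint(2,3,B):
BBBKK
KKKKK
KKKBK
KKKKK
KKKKK
KWKKK
KKBBK
KKBBK
After op 3 paint(1,2,Y):
BBBKK
KKYKK
KKKBK
KKKKK
KKKKK
KWKKK
KKBBK
KKBBK
After op 4 paint(4,1,K):
BBBKK
KKYKK
KKKBK
KKKKK
KKKKK
KWKKK
KKBBK
KKBBK
After op 5 paint(5,2,G):
BBBKK
KKYKK
KKKBK
KKKKK
KKKKK
KWGKK
KKBBK
KKBBK
After op 6 fill(5,4,W) [29 cells changed]:
BBBWW
WWYWW
WWWBW
WWWWW
WWWWW
WWGWW
WWBBW
WWBBW
After op 7 paint(2,0,K):
BBBWW
WWYWW
KWWBW
WWWWW
WWWWW
WWGWW
WWBBW
WWBBW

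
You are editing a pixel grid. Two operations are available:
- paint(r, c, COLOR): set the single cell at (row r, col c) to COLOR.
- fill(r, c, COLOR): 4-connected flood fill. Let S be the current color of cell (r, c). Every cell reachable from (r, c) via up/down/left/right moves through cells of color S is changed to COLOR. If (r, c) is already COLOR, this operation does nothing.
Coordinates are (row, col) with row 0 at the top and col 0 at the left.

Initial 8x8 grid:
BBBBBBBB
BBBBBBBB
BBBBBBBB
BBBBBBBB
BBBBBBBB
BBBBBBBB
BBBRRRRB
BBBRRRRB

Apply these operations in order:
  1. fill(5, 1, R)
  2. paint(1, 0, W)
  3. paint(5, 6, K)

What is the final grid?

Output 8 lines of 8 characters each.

Answer: RRRRRRRR
WRRRRRRR
RRRRRRRR
RRRRRRRR
RRRRRRRR
RRRRRRKR
RRRRRRRR
RRRRRRRR

Derivation:
After op 1 fill(5,1,R) [56 cells changed]:
RRRRRRRR
RRRRRRRR
RRRRRRRR
RRRRRRRR
RRRRRRRR
RRRRRRRR
RRRRRRRR
RRRRRRRR
After op 2 paint(1,0,W):
RRRRRRRR
WRRRRRRR
RRRRRRRR
RRRRRRRR
RRRRRRRR
RRRRRRRR
RRRRRRRR
RRRRRRRR
After op 3 paint(5,6,K):
RRRRRRRR
WRRRRRRR
RRRRRRRR
RRRRRRRR
RRRRRRRR
RRRRRRKR
RRRRRRRR
RRRRRRRR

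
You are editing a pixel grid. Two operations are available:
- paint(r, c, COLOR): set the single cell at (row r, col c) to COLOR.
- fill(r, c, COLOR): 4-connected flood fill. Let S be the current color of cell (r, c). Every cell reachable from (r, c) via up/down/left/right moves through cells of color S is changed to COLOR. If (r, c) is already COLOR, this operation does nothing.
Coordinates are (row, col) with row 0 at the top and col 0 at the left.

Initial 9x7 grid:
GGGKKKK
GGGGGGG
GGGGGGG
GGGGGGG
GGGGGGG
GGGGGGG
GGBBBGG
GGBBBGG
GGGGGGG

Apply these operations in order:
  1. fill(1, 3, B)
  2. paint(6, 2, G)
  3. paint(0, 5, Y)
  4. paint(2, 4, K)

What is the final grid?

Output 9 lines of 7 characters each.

After op 1 fill(1,3,B) [53 cells changed]:
BBBKKKK
BBBBBBB
BBBBBBB
BBBBBBB
BBBBBBB
BBBBBBB
BBBBBBB
BBBBBBB
BBBBBBB
After op 2 paint(6,2,G):
BBBKKKK
BBBBBBB
BBBBBBB
BBBBBBB
BBBBBBB
BBBBBBB
BBGBBBB
BBBBBBB
BBBBBBB
After op 3 paint(0,5,Y):
BBBKKYK
BBBBBBB
BBBBBBB
BBBBBBB
BBBBBBB
BBBBBBB
BBGBBBB
BBBBBBB
BBBBBBB
After op 4 paint(2,4,K):
BBBKKYK
BBBBBBB
BBBBKBB
BBBBBBB
BBBBBBB
BBBBBBB
BBGBBBB
BBBBBBB
BBBBBBB

Answer: BBBKKYK
BBBBBBB
BBBBKBB
BBBBBBB
BBBBBBB
BBBBBBB
BBGBBBB
BBBBBBB
BBBBBBB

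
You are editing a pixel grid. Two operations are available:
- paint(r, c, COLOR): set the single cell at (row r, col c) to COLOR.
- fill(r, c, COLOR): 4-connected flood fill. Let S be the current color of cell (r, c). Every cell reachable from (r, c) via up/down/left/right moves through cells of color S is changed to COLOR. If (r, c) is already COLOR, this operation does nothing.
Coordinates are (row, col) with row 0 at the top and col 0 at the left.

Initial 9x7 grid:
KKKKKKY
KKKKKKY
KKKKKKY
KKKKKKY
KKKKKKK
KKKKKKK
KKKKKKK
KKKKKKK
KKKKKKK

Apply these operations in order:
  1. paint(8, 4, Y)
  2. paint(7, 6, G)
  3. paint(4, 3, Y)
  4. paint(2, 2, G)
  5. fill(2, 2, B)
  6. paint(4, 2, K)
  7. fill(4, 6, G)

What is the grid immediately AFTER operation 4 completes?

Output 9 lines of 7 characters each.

Answer: KKKKKKY
KKKKKKY
KKGKKKY
KKKKKKY
KKKYKKK
KKKKKKK
KKKKKKK
KKKKKKG
KKKKYKK

Derivation:
After op 1 paint(8,4,Y):
KKKKKKY
KKKKKKY
KKKKKKY
KKKKKKY
KKKKKKK
KKKKKKK
KKKKKKK
KKKKKKK
KKKKYKK
After op 2 paint(7,6,G):
KKKKKKY
KKKKKKY
KKKKKKY
KKKKKKY
KKKKKKK
KKKKKKK
KKKKKKK
KKKKKKG
KKKKYKK
After op 3 paint(4,3,Y):
KKKKKKY
KKKKKKY
KKKKKKY
KKKKKKY
KKKYKKK
KKKKKKK
KKKKKKK
KKKKKKG
KKKKYKK
After op 4 paint(2,2,G):
KKKKKKY
KKKKKKY
KKGKKKY
KKKKKKY
KKKYKKK
KKKKKKK
KKKKKKK
KKKKKKG
KKKKYKK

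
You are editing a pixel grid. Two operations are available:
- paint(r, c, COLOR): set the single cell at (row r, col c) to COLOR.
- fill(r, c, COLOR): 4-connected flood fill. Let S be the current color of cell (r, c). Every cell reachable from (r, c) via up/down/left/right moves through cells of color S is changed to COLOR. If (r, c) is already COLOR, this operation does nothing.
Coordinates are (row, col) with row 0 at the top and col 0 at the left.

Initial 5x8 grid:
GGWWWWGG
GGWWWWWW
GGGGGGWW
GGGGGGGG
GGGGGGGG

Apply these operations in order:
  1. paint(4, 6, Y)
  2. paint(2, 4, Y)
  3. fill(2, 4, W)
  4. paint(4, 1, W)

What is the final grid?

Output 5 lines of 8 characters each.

Answer: GGWWWWGG
GGWWWWWW
GGGGWGWW
GGGGGGGG
GWGGGGYG

Derivation:
After op 1 paint(4,6,Y):
GGWWWWGG
GGWWWWWW
GGGGGGWW
GGGGGGGG
GGGGGGYG
After op 2 paint(2,4,Y):
GGWWWWGG
GGWWWWWW
GGGGYGWW
GGGGGGGG
GGGGGGYG
After op 3 fill(2,4,W) [1 cells changed]:
GGWWWWGG
GGWWWWWW
GGGGWGWW
GGGGGGGG
GGGGGGYG
After op 4 paint(4,1,W):
GGWWWWGG
GGWWWWWW
GGGGWGWW
GGGGGGGG
GWGGGGYG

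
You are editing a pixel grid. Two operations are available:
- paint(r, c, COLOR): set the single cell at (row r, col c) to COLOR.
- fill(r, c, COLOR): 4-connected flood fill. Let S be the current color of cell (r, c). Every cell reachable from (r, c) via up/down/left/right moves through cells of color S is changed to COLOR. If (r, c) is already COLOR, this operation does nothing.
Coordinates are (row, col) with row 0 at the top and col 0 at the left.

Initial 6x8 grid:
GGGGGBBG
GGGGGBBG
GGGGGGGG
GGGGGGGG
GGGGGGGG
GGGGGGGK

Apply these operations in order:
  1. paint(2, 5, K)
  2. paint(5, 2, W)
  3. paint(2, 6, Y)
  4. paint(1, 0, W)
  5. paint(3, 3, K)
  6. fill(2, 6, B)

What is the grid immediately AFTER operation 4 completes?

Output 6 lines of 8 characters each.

After op 1 paint(2,5,K):
GGGGGBBG
GGGGGBBG
GGGGGKGG
GGGGGGGG
GGGGGGGG
GGGGGGGK
After op 2 paint(5,2,W):
GGGGGBBG
GGGGGBBG
GGGGGKGG
GGGGGGGG
GGGGGGGG
GGWGGGGK
After op 3 paint(2,6,Y):
GGGGGBBG
GGGGGBBG
GGGGGKYG
GGGGGGGG
GGGGGGGG
GGWGGGGK
After op 4 paint(1,0,W):
GGGGGBBG
WGGGGBBG
GGGGGKYG
GGGGGGGG
GGGGGGGG
GGWGGGGK

Answer: GGGGGBBG
WGGGGBBG
GGGGGKYG
GGGGGGGG
GGGGGGGG
GGWGGGGK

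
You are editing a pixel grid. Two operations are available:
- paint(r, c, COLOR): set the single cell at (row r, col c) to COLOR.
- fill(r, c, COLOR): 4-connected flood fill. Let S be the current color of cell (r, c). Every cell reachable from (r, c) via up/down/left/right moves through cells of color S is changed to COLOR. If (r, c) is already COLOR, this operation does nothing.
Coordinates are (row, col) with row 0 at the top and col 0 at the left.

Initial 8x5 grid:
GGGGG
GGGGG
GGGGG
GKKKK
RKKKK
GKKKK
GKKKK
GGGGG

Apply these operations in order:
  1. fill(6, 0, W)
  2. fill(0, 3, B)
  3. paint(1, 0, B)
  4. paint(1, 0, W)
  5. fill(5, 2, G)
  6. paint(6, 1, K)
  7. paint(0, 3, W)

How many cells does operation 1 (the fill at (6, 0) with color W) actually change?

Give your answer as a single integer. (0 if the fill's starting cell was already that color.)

After op 1 fill(6,0,W) [7 cells changed]:
GGGGG
GGGGG
GGGGG
GKKKK
RKKKK
WKKKK
WKKKK
WWWWW

Answer: 7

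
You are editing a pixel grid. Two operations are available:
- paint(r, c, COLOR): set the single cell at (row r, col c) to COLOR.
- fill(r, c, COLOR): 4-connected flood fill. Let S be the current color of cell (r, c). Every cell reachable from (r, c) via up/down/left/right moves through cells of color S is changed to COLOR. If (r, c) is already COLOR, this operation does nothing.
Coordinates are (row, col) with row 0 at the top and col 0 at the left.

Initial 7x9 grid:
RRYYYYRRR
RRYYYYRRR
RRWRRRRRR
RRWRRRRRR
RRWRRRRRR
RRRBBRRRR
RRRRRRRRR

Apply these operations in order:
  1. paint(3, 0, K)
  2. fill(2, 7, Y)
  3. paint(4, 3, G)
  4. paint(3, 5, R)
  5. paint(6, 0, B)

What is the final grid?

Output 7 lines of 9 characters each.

Answer: YYYYYYYYY
YYYYYYYYY
YYWYYYYYY
KYWYYRYYY
YYWGYYYYY
YYYBBYYYY
BYYYYYYYY

Derivation:
After op 1 paint(3,0,K):
RRYYYYRRR
RRYYYYRRR
RRWRRRRRR
KRWRRRRRR
RRWRRRRRR
RRRBBRRRR
RRRRRRRRR
After op 2 fill(2,7,Y) [49 cells changed]:
YYYYYYYYY
YYYYYYYYY
YYWYYYYYY
KYWYYYYYY
YYWYYYYYY
YYYBBYYYY
YYYYYYYYY
After op 3 paint(4,3,G):
YYYYYYYYY
YYYYYYYYY
YYWYYYYYY
KYWYYYYYY
YYWGYYYYY
YYYBBYYYY
YYYYYYYYY
After op 4 paint(3,5,R):
YYYYYYYYY
YYYYYYYYY
YYWYYYYYY
KYWYYRYYY
YYWGYYYYY
YYYBBYYYY
YYYYYYYYY
After op 5 paint(6,0,B):
YYYYYYYYY
YYYYYYYYY
YYWYYYYYY
KYWYYRYYY
YYWGYYYYY
YYYBBYYYY
BYYYYYYYY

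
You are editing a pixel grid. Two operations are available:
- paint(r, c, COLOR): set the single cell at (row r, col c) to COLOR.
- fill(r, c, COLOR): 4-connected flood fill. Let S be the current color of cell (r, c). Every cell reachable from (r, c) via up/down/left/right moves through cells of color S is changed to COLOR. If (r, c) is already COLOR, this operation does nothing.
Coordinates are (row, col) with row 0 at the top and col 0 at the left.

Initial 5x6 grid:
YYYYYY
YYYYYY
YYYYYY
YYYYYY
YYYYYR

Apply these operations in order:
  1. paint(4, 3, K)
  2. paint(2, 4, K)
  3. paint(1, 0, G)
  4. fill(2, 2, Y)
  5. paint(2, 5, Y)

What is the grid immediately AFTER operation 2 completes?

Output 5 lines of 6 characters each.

After op 1 paint(4,3,K):
YYYYYY
YYYYYY
YYYYYY
YYYYYY
YYYKYR
After op 2 paint(2,4,K):
YYYYYY
YYYYYY
YYYYKY
YYYYYY
YYYKYR

Answer: YYYYYY
YYYYYY
YYYYKY
YYYYYY
YYYKYR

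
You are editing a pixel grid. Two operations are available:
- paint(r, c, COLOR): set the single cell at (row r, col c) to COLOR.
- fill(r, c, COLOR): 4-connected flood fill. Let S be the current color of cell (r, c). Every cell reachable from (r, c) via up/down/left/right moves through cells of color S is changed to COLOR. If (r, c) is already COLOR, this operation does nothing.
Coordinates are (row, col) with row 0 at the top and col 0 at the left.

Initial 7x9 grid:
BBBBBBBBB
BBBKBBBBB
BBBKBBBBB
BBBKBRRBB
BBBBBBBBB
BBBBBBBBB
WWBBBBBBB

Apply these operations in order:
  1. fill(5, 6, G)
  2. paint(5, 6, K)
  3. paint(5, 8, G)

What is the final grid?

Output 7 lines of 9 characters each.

After op 1 fill(5,6,G) [56 cells changed]:
GGGGGGGGG
GGGKGGGGG
GGGKGGGGG
GGGKGRRGG
GGGGGGGGG
GGGGGGGGG
WWGGGGGGG
After op 2 paint(5,6,K):
GGGGGGGGG
GGGKGGGGG
GGGKGGGGG
GGGKGRRGG
GGGGGGGGG
GGGGGGKGG
WWGGGGGGG
After op 3 paint(5,8,G):
GGGGGGGGG
GGGKGGGGG
GGGKGGGGG
GGGKGRRGG
GGGGGGGGG
GGGGGGKGG
WWGGGGGGG

Answer: GGGGGGGGG
GGGKGGGGG
GGGKGGGGG
GGGKGRRGG
GGGGGGGGG
GGGGGGKGG
WWGGGGGGG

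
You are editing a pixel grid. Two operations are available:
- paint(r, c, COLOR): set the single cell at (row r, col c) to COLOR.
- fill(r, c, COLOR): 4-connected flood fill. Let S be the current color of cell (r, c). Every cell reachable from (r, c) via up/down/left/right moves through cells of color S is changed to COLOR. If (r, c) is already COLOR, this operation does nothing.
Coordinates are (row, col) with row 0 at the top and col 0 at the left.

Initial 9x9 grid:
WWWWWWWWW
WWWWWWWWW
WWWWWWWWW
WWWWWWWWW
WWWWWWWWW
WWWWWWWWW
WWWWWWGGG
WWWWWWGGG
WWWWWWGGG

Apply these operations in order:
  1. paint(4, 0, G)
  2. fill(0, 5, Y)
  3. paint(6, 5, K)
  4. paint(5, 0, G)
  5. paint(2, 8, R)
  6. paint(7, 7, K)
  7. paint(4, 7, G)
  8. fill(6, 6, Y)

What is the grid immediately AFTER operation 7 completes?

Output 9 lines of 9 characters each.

Answer: YYYYYYYYY
YYYYYYYYY
YYYYYYYYR
YYYYYYYYY
GYYYYYYGY
GYYYYYYYY
YYYYYKGGG
YYYYYYGKG
YYYYYYGGG

Derivation:
After op 1 paint(4,0,G):
WWWWWWWWW
WWWWWWWWW
WWWWWWWWW
WWWWWWWWW
GWWWWWWWW
WWWWWWWWW
WWWWWWGGG
WWWWWWGGG
WWWWWWGGG
After op 2 fill(0,5,Y) [71 cells changed]:
YYYYYYYYY
YYYYYYYYY
YYYYYYYYY
YYYYYYYYY
GYYYYYYYY
YYYYYYYYY
YYYYYYGGG
YYYYYYGGG
YYYYYYGGG
After op 3 paint(6,5,K):
YYYYYYYYY
YYYYYYYYY
YYYYYYYYY
YYYYYYYYY
GYYYYYYYY
YYYYYYYYY
YYYYYKGGG
YYYYYYGGG
YYYYYYGGG
After op 4 paint(5,0,G):
YYYYYYYYY
YYYYYYYYY
YYYYYYYYY
YYYYYYYYY
GYYYYYYYY
GYYYYYYYY
YYYYYKGGG
YYYYYYGGG
YYYYYYGGG
After op 5 paint(2,8,R):
YYYYYYYYY
YYYYYYYYY
YYYYYYYYR
YYYYYYYYY
GYYYYYYYY
GYYYYYYYY
YYYYYKGGG
YYYYYYGGG
YYYYYYGGG
After op 6 paint(7,7,K):
YYYYYYYYY
YYYYYYYYY
YYYYYYYYR
YYYYYYYYY
GYYYYYYYY
GYYYYYYYY
YYYYYKGGG
YYYYYYGKG
YYYYYYGGG
After op 7 paint(4,7,G):
YYYYYYYYY
YYYYYYYYY
YYYYYYYYR
YYYYYYYYY
GYYYYYYGY
GYYYYYYYY
YYYYYKGGG
YYYYYYGKG
YYYYYYGGG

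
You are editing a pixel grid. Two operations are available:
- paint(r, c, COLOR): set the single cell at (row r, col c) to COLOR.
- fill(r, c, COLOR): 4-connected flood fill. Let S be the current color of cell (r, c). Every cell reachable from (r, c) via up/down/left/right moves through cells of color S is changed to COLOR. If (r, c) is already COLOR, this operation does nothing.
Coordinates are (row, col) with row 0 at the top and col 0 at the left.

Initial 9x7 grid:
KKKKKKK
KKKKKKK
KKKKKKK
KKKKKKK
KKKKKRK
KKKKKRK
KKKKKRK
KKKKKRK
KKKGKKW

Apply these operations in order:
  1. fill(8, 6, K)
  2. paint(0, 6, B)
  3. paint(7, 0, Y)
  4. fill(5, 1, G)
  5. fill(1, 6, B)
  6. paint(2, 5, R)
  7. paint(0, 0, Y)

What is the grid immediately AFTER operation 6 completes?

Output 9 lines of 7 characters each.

After op 1 fill(8,6,K) [1 cells changed]:
KKKKKKK
KKKKKKK
KKKKKKK
KKKKKKK
KKKKKRK
KKKKKRK
KKKKKRK
KKKKKRK
KKKGKKK
After op 2 paint(0,6,B):
KKKKKKB
KKKKKKK
KKKKKKK
KKKKKKK
KKKKKRK
KKKKKRK
KKKKKRK
KKKKKRK
KKKGKKK
After op 3 paint(7,0,Y):
KKKKKKB
KKKKKKK
KKKKKKK
KKKKKKK
KKKKKRK
KKKKKRK
KKKKKRK
YKKKKRK
KKKGKKK
After op 4 fill(5,1,G) [56 cells changed]:
GGGGGGB
GGGGGGG
GGGGGGG
GGGGGGG
GGGGGRG
GGGGGRG
GGGGGRG
YGGGGRG
GGGGGGG
After op 5 fill(1,6,B) [57 cells changed]:
BBBBBBB
BBBBBBB
BBBBBBB
BBBBBBB
BBBBBRB
BBBBBRB
BBBBBRB
YBBBBRB
BBBBBBB
After op 6 paint(2,5,R):
BBBBBBB
BBBBBBB
BBBBBRB
BBBBBBB
BBBBBRB
BBBBBRB
BBBBBRB
YBBBBRB
BBBBBBB

Answer: BBBBBBB
BBBBBBB
BBBBBRB
BBBBBBB
BBBBBRB
BBBBBRB
BBBBBRB
YBBBBRB
BBBBBBB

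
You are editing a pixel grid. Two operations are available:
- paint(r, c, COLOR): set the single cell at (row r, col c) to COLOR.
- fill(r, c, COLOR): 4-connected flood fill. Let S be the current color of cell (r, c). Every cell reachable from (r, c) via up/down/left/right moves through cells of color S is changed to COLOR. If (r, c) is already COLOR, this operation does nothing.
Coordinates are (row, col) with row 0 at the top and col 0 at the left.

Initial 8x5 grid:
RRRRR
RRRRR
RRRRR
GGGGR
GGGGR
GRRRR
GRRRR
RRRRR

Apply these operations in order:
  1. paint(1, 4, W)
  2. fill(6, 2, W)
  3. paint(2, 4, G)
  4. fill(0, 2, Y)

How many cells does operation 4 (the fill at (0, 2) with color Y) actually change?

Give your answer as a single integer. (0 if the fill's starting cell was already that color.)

After op 1 paint(1,4,W):
RRRRR
RRRRW
RRRRR
GGGGR
GGGGR
GRRRR
GRRRR
RRRRR
After op 2 fill(6,2,W) [29 cells changed]:
WWWWW
WWWWW
WWWWW
GGGGW
GGGGW
GWWWW
GWWWW
WWWWW
After op 3 paint(2,4,G):
WWWWW
WWWWW
WWWWG
GGGGW
GGGGW
GWWWW
GWWWW
WWWWW
After op 4 fill(0,2,Y) [14 cells changed]:
YYYYY
YYYYY
YYYYG
GGGGW
GGGGW
GWWWW
GWWWW
WWWWW

Answer: 14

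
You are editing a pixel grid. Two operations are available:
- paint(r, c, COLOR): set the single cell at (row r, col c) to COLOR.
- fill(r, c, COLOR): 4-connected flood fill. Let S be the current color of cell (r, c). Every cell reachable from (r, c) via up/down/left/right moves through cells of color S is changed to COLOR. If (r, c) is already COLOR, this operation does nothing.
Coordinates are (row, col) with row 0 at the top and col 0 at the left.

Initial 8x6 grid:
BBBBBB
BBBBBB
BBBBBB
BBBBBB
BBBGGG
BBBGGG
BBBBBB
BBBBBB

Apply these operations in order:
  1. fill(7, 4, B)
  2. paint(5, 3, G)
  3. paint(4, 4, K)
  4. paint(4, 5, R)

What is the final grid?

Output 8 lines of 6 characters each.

Answer: BBBBBB
BBBBBB
BBBBBB
BBBBBB
BBBGKR
BBBGGG
BBBBBB
BBBBBB

Derivation:
After op 1 fill(7,4,B) [0 cells changed]:
BBBBBB
BBBBBB
BBBBBB
BBBBBB
BBBGGG
BBBGGG
BBBBBB
BBBBBB
After op 2 paint(5,3,G):
BBBBBB
BBBBBB
BBBBBB
BBBBBB
BBBGGG
BBBGGG
BBBBBB
BBBBBB
After op 3 paint(4,4,K):
BBBBBB
BBBBBB
BBBBBB
BBBBBB
BBBGKG
BBBGGG
BBBBBB
BBBBBB
After op 4 paint(4,5,R):
BBBBBB
BBBBBB
BBBBBB
BBBBBB
BBBGKR
BBBGGG
BBBBBB
BBBBBB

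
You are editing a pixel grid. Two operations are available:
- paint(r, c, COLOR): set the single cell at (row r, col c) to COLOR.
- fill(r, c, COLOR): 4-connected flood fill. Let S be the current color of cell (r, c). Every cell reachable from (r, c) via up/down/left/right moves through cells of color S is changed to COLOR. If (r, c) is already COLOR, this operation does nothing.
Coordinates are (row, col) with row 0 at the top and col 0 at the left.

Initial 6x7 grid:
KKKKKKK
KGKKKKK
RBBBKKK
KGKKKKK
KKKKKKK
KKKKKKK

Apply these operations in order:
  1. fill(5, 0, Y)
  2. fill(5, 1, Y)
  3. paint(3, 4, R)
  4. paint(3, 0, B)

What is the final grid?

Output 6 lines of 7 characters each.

After op 1 fill(5,0,Y) [36 cells changed]:
YYYYYYY
YGYYYYY
RBBBYYY
YGYYYYY
YYYYYYY
YYYYYYY
After op 2 fill(5,1,Y) [0 cells changed]:
YYYYYYY
YGYYYYY
RBBBYYY
YGYYYYY
YYYYYYY
YYYYYYY
After op 3 paint(3,4,R):
YYYYYYY
YGYYYYY
RBBBYYY
YGYYRYY
YYYYYYY
YYYYYYY
After op 4 paint(3,0,B):
YYYYYYY
YGYYYYY
RBBBYYY
BGYYRYY
YYYYYYY
YYYYYYY

Answer: YYYYYYY
YGYYYYY
RBBBYYY
BGYYRYY
YYYYYYY
YYYYYYY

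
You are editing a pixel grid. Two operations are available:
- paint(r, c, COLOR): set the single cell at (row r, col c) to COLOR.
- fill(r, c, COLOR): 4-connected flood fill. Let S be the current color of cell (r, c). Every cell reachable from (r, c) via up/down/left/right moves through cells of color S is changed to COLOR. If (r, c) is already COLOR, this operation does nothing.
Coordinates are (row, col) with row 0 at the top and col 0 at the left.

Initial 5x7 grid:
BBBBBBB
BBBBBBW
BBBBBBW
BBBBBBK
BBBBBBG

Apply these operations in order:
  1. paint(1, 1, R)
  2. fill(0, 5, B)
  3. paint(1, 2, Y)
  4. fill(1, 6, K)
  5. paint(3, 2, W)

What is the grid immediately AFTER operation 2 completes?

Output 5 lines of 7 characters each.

After op 1 paint(1,1,R):
BBBBBBB
BRBBBBW
BBBBBBW
BBBBBBK
BBBBBBG
After op 2 fill(0,5,B) [0 cells changed]:
BBBBBBB
BRBBBBW
BBBBBBW
BBBBBBK
BBBBBBG

Answer: BBBBBBB
BRBBBBW
BBBBBBW
BBBBBBK
BBBBBBG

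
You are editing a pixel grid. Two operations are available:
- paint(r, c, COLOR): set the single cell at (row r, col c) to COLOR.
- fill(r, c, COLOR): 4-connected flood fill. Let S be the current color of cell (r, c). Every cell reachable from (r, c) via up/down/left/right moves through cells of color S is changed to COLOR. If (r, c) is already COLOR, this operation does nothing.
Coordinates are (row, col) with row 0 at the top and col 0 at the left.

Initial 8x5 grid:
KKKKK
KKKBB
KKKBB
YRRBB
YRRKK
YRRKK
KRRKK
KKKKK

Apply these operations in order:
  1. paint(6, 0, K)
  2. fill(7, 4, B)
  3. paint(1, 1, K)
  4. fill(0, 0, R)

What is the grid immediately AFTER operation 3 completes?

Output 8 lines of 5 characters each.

After op 1 paint(6,0,K):
KKKKK
KKKBB
KKKBB
YRRBB
YRRKK
YRRKK
KRRKK
KKKKK
After op 2 fill(7,4,B) [12 cells changed]:
KKKKK
KKKBB
KKKBB
YRRBB
YRRBB
YRRBB
BRRBB
BBBBB
After op 3 paint(1,1,K):
KKKKK
KKKBB
KKKBB
YRRBB
YRRBB
YRRBB
BRRBB
BBBBB

Answer: KKKKK
KKKBB
KKKBB
YRRBB
YRRBB
YRRBB
BRRBB
BBBBB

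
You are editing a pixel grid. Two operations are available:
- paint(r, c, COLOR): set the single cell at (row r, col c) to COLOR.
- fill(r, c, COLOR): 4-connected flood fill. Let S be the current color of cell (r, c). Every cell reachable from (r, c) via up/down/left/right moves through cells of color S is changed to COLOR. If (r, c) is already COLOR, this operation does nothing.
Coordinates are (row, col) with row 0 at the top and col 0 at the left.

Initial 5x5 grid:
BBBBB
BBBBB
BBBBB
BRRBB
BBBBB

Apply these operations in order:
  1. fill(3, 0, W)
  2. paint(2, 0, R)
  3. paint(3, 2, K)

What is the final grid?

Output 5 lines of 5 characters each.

After op 1 fill(3,0,W) [23 cells changed]:
WWWWW
WWWWW
WWWWW
WRRWW
WWWWW
After op 2 paint(2,0,R):
WWWWW
WWWWW
RWWWW
WRRWW
WWWWW
After op 3 paint(3,2,K):
WWWWW
WWWWW
RWWWW
WRKWW
WWWWW

Answer: WWWWW
WWWWW
RWWWW
WRKWW
WWWWW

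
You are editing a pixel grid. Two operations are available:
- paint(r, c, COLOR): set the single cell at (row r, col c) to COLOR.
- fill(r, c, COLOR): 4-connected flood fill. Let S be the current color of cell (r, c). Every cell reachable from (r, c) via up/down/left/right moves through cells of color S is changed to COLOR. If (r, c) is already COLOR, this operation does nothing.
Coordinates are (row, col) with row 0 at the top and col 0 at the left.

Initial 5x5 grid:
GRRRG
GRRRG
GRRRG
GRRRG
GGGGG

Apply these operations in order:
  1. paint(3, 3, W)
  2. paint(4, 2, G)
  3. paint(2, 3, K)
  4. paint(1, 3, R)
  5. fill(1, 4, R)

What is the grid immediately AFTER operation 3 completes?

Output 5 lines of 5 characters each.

After op 1 paint(3,3,W):
GRRRG
GRRRG
GRRRG
GRRWG
GGGGG
After op 2 paint(4,2,G):
GRRRG
GRRRG
GRRRG
GRRWG
GGGGG
After op 3 paint(2,3,K):
GRRRG
GRRRG
GRRKG
GRRWG
GGGGG

Answer: GRRRG
GRRRG
GRRKG
GRRWG
GGGGG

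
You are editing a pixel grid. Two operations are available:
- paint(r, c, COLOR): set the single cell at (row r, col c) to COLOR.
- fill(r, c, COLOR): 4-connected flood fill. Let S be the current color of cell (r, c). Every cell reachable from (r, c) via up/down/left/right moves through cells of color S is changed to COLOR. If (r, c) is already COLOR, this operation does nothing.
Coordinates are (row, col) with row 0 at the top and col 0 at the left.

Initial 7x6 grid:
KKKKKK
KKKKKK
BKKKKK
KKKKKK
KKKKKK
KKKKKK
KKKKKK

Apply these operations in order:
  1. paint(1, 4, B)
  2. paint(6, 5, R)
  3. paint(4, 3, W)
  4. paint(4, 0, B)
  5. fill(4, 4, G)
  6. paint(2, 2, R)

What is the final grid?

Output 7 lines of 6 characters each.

Answer: GGGGGG
GGGGBG
BGRGGG
GGGGGG
BGGWGG
GGGGGG
GGGGGR

Derivation:
After op 1 paint(1,4,B):
KKKKKK
KKKKBK
BKKKKK
KKKKKK
KKKKKK
KKKKKK
KKKKKK
After op 2 paint(6,5,R):
KKKKKK
KKKKBK
BKKKKK
KKKKKK
KKKKKK
KKKKKK
KKKKKR
After op 3 paint(4,3,W):
KKKKKK
KKKKBK
BKKKKK
KKKKKK
KKKWKK
KKKKKK
KKKKKR
After op 4 paint(4,0,B):
KKKKKK
KKKKBK
BKKKKK
KKKKKK
BKKWKK
KKKKKK
KKKKKR
After op 5 fill(4,4,G) [37 cells changed]:
GGGGGG
GGGGBG
BGGGGG
GGGGGG
BGGWGG
GGGGGG
GGGGGR
After op 6 paint(2,2,R):
GGGGGG
GGGGBG
BGRGGG
GGGGGG
BGGWGG
GGGGGG
GGGGGR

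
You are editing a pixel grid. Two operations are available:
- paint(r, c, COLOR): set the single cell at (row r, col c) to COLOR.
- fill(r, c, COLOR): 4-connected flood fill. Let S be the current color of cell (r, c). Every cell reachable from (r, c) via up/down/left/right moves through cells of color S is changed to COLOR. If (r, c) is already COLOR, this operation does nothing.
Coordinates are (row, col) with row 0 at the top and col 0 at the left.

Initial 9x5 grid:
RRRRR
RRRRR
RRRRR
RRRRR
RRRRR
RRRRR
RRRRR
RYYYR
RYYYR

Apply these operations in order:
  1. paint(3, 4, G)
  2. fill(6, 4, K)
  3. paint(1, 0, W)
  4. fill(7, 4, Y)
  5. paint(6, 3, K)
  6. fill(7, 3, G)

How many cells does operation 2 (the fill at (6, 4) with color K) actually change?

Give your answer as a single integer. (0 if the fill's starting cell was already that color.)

Answer: 38

Derivation:
After op 1 paint(3,4,G):
RRRRR
RRRRR
RRRRR
RRRRG
RRRRR
RRRRR
RRRRR
RYYYR
RYYYR
After op 2 fill(6,4,K) [38 cells changed]:
KKKKK
KKKKK
KKKKK
KKKKG
KKKKK
KKKKK
KKKKK
KYYYK
KYYYK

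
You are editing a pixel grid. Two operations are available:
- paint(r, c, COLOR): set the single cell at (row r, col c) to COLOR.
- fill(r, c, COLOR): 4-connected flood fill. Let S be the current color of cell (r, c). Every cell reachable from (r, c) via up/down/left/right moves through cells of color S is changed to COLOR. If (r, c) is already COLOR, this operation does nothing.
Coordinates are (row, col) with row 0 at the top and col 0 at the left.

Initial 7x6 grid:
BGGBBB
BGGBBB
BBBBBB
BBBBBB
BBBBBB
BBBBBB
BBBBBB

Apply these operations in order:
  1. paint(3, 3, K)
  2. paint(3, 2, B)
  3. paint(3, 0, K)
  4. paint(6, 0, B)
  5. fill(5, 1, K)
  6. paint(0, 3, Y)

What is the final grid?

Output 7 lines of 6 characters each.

After op 1 paint(3,3,K):
BGGBBB
BGGBBB
BBBBBB
BBBKBB
BBBBBB
BBBBBB
BBBBBB
After op 2 paint(3,2,B):
BGGBBB
BGGBBB
BBBBBB
BBBKBB
BBBBBB
BBBBBB
BBBBBB
After op 3 paint(3,0,K):
BGGBBB
BGGBBB
BBBBBB
KBBKBB
BBBBBB
BBBBBB
BBBBBB
After op 4 paint(6,0,B):
BGGBBB
BGGBBB
BBBBBB
KBBKBB
BBBBBB
BBBBBB
BBBBBB
After op 5 fill(5,1,K) [36 cells changed]:
KGGKKK
KGGKKK
KKKKKK
KKKKKK
KKKKKK
KKKKKK
KKKKKK
After op 6 paint(0,3,Y):
KGGYKK
KGGKKK
KKKKKK
KKKKKK
KKKKKK
KKKKKK
KKKKKK

Answer: KGGYKK
KGGKKK
KKKKKK
KKKKKK
KKKKKK
KKKKKK
KKKKKK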